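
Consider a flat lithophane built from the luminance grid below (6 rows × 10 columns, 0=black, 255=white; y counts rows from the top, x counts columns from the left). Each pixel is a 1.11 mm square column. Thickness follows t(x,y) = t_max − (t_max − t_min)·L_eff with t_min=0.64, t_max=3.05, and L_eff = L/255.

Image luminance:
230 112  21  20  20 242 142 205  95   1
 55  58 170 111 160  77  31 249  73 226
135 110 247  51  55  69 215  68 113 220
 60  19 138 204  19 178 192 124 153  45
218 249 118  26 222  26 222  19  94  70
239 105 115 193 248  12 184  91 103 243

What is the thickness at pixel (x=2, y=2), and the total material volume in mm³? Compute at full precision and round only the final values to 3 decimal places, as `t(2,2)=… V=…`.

t(2,2)=0.716 V=138.024

span = t_max - t_min = 3.05 - 0.64 = 2.410
L(2,2) = 247, L_eff = 247/255 = 0.968627
t(2,2) = 3.05 - 2.410·0.968627 = 0.716
Σt over all 6·10 pixels = 285659/2550 ≈ 112.0231373
V = pitch²·Σt = 1.11²·285659/2550 = 138.024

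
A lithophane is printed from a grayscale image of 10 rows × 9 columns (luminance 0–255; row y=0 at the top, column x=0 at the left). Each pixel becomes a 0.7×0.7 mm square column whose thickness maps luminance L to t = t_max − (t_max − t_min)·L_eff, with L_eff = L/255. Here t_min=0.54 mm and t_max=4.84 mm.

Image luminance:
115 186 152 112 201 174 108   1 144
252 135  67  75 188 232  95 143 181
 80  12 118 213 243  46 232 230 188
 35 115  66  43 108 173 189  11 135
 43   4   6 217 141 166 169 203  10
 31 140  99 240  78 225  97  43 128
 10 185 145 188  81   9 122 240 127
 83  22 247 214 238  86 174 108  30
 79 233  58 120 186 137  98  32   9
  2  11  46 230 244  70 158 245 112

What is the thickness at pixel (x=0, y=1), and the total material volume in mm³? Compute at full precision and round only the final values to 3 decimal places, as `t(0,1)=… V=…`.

span = t_max - t_min = 4.84 - 0.54 = 4.300
L(0,1) = 252, L_eff = 252/255 = 0.988235
t(0,1) = 4.84 - 4.300·0.988235 = 0.591
Σt over all 10·9 pixels = 209483/850 ≈ 246.4505882
V = pitch²·Σt = 0.7²·209483/850 = 120.761

t(0,1)=0.591 V=120.761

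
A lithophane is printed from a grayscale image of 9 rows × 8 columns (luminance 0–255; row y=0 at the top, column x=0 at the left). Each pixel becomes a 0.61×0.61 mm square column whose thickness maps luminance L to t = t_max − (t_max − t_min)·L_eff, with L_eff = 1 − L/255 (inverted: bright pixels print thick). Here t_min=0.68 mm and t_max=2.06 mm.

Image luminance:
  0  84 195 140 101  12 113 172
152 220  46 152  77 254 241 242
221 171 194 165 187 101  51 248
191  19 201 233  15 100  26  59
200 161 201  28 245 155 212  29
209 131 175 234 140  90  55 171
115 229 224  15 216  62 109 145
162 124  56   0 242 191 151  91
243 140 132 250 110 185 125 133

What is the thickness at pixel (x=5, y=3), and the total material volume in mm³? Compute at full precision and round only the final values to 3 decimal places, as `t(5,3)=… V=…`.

span = t_max - t_min = 2.06 - 0.68 = 1.380
L(5,3) = 100, L_eff = 1 - 100/255 = 0.607843 (inverted)
t(5,3) = 2.06 - 1.380·0.607843 = 1.221
Σt over all 9·8 pixels = 444267/4250 ≈ 104.5334118
V = pitch²·Σt = 0.61²·444267/4250 = 38.897

t(5,3)=1.221 V=38.897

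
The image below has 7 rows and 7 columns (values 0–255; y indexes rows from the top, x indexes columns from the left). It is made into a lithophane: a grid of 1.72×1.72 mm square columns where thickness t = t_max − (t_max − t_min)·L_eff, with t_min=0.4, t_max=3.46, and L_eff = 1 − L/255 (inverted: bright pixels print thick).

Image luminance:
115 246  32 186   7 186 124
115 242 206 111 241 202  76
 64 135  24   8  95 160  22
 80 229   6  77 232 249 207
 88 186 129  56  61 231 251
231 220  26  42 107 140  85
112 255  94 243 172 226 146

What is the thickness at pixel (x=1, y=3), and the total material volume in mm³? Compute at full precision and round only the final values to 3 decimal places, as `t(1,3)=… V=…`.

t(1,3)=3.148 V=298.609

span = t_max - t_min = 3.46 - 0.4 = 3.060
L(1,3) = 229, L_eff = 1 - 229/255 = 0.101961 (inverted)
t(1,3) = 3.46 - 3.060·0.101961 = 3.148
Σt over all 7·7 pixels = 100.936
V = pitch²·Σt = 1.72²·100.936 = 298.609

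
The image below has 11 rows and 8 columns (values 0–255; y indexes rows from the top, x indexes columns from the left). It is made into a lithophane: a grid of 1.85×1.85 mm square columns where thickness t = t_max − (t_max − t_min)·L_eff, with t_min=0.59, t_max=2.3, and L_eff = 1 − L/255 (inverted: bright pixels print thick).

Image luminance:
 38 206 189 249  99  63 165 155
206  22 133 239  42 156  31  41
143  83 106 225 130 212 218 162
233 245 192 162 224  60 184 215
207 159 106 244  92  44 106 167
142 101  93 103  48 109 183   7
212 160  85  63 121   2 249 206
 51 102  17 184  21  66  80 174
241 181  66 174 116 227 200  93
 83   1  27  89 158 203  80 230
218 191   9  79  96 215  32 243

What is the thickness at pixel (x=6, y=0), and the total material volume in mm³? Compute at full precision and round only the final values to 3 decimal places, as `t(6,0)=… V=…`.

t(6,0)=1.696 V=448.149

span = t_max - t_min = 2.3 - 0.59 = 1.710
L(6,0) = 165, L_eff = 1 - 165/255 = 0.352941 (inverted)
t(6,0) = 2.3 - 1.710·0.352941 = 1.696
Σt over all 11·8 pixels = 278252/2125 ≈ 130.9421176
V = pitch²·Σt = 1.85²·278252/2125 = 448.149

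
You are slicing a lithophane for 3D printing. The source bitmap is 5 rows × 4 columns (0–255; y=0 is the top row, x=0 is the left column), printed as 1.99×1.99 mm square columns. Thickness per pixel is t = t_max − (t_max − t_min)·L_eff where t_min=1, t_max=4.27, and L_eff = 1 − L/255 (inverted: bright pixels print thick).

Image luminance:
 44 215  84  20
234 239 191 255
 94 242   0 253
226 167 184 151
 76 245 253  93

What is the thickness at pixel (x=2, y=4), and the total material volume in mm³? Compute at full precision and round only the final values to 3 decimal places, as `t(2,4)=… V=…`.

t(2,4)=4.244 V=245.058

span = t_max - t_min = 4.27 - 1 = 3.270
L(2,4) = 253, L_eff = 1 - 253/255 = 0.007843 (inverted)
t(2,4) = 4.27 - 3.270·0.007843 = 4.244
Σt over all 5·4 pixels = 262997/4250 ≈ 61.8816471
V = pitch²·Σt = 1.99²·262997/4250 = 245.058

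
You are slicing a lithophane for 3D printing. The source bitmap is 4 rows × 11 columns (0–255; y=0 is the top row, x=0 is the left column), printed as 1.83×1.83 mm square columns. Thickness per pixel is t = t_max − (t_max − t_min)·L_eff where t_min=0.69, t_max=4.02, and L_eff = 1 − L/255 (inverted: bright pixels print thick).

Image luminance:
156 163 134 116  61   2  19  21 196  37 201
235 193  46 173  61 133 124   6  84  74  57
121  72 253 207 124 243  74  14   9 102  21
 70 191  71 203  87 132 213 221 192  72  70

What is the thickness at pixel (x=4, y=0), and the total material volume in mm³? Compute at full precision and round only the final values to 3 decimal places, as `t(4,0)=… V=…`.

t(4,0)=1.487 V=322.698

span = t_max - t_min = 4.02 - 0.69 = 3.330
L(4,0) = 61, L_eff = 1 - 61/255 = 0.760784 (inverted)
t(4,0) = 4.02 - 3.330·0.760784 = 1.487
Σt over all 4·11 pixels = 409527/4250 ≈ 96.3592941
V = pitch²·Σt = 1.83²·409527/4250 = 322.698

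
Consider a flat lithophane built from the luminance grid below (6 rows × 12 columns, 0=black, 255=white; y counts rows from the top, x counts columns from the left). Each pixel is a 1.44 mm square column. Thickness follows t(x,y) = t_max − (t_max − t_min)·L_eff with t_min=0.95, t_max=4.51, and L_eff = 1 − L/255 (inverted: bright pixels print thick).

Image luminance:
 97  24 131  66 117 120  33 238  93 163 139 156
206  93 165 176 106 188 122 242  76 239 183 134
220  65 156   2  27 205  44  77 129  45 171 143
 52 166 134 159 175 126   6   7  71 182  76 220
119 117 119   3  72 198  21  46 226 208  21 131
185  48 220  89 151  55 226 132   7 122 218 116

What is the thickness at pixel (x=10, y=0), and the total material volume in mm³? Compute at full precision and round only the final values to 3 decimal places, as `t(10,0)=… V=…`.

span = t_max - t_min = 4.51 - 0.95 = 3.560
L(10,0) = 139, L_eff = 1 - 139/255 = 0.454902 (inverted)
t(10,0) = 4.51 - 3.560·0.454902 = 2.891
Σt over all 6·12 pixels = 244117/1275 ≈ 191.4643137
V = pitch²·Σt = 1.44²·244117/1275 = 397.020

t(10,0)=2.891 V=397.020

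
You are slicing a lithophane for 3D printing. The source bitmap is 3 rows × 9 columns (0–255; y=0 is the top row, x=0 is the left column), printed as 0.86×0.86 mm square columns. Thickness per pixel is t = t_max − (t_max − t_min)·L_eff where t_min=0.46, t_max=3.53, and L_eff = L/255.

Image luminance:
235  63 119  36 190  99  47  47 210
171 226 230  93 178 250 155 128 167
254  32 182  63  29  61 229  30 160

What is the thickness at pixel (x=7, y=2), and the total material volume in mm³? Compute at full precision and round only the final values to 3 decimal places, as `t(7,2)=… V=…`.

span = t_max - t_min = 3.53 - 0.46 = 3.070
L(7,2) = 30, L_eff = 30/255 = 0.117647
t(7,2) = 3.53 - 3.070·0.117647 = 3.169
Σt over all 3·9 pixels = 433139/8500 ≈ 50.9575294
V = pitch²·Σt = 0.86²·433139/8500 = 37.688

t(7,2)=3.169 V=37.688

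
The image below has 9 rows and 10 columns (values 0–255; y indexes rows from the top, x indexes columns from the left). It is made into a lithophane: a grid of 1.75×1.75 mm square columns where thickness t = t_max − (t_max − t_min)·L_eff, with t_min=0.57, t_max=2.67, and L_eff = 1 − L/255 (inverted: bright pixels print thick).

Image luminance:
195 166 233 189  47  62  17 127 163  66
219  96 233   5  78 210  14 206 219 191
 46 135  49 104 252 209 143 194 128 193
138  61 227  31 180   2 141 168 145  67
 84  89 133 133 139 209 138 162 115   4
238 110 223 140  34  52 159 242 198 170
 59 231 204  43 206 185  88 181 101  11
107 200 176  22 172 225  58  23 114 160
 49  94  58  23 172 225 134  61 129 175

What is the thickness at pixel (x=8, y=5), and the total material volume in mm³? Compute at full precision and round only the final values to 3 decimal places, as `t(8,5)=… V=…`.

span = t_max - t_min = 2.67 - 0.57 = 2.100
L(8,5) = 198, L_eff = 1 - 198/255 = 0.223529 (inverted)
t(8,5) = 2.67 - 2.100·0.223529 = 2.201
Σt over all 9·10 pixels = 63127/425 ≈ 148.5341176
V = pitch²·Σt = 1.75²·63127/425 = 454.886

t(8,5)=2.201 V=454.886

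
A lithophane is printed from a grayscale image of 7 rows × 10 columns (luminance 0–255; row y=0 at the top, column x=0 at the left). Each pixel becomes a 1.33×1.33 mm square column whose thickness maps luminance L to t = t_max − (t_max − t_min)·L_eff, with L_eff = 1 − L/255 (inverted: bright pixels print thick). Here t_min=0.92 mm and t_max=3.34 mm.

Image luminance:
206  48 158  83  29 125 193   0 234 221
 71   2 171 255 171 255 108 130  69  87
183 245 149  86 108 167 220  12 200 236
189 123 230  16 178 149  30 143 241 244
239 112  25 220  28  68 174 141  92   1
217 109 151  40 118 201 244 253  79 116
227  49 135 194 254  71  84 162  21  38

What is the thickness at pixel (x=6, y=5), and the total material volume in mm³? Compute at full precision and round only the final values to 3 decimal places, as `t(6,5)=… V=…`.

span = t_max - t_min = 3.34 - 0.92 = 2.420
L(6,5) = 244, L_eff = 1 - 244/255 = 0.043137 (inverted)
t(6,5) = 3.34 - 2.420·0.043137 = 3.236
Σt over all 7·10 pixels = 993044/6375 ≈ 155.7716078
V = pitch²·Σt = 1.33²·993044/6375 = 275.544

t(6,5)=3.236 V=275.544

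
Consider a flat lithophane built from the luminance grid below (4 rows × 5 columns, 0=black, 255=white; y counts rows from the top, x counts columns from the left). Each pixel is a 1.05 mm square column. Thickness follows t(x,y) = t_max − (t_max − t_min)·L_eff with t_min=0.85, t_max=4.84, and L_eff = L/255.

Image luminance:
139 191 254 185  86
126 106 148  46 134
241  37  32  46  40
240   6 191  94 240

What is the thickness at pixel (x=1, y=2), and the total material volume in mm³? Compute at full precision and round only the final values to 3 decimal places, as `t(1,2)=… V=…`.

t(1,2)=4.261 V=62.180

span = t_max - t_min = 4.84 - 0.85 = 3.990
L(1,2) = 37, L_eff = 37/255 = 0.145098
t(1,2) = 4.84 - 3.990·0.145098 = 4.261
Σt over all 4·5 pixels = 239697/4250 ≈ 56.3992941
V = pitch²·Σt = 1.05²·239697/4250 = 62.180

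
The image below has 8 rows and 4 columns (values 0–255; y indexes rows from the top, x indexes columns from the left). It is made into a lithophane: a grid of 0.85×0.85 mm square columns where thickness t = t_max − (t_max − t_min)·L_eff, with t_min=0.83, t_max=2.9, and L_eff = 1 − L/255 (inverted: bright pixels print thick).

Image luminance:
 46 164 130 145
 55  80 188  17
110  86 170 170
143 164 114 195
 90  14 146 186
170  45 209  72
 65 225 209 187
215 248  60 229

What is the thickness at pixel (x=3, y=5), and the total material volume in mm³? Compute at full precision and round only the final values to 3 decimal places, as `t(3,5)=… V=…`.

t(3,5)=1.414 V=44.685

span = t_max - t_min = 2.9 - 0.83 = 2.070
L(3,5) = 72, L_eff = 1 - 72/255 = 0.717647 (inverted)
t(3,5) = 2.9 - 2.070·0.717647 = 1.414
Σt over all 8·4 pixels = 525703/8500 ≈ 61.8474118
V = pitch²·Σt = 0.85²·525703/8500 = 44.685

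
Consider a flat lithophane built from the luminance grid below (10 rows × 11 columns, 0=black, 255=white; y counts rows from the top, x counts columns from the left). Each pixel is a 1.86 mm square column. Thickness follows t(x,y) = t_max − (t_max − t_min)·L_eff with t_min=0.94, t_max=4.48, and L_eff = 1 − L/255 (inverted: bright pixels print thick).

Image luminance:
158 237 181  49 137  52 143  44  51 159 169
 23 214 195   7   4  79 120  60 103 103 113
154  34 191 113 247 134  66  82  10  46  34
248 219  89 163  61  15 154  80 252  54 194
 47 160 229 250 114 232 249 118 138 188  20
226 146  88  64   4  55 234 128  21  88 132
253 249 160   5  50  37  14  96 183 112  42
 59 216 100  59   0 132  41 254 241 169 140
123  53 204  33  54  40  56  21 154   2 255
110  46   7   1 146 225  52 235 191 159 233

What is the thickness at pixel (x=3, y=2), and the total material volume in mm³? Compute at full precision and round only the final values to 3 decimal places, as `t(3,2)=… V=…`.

t(3,2)=2.509 V=981.310

span = t_max - t_min = 4.48 - 0.94 = 3.540
L(3,2) = 113, L_eff = 1 - 113/255 = 0.556863 (inverted)
t(3,2) = 4.48 - 3.540·0.556863 = 2.509
Σt over all 10·11 pixels = 602753/2125 ≈ 283.6484706
V = pitch²·Σt = 1.86²·602753/2125 = 981.310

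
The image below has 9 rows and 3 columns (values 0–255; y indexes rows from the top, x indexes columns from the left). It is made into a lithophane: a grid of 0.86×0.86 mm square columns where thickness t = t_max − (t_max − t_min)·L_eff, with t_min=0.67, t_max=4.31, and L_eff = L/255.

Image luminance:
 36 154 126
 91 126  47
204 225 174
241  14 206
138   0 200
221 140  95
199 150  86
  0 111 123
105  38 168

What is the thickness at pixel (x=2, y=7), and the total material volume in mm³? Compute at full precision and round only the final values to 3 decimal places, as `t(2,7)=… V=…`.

t(2,7)=2.554 V=49.982

span = t_max - t_min = 4.31 - 0.67 = 3.640
L(2,7) = 123, L_eff = 123/255 = 0.482353
t(2,7) = 4.31 - 3.640·0.482353 = 2.554
Σt over all 9·3 pixels = 1723283/25500 ≈ 67.5797255
V = pitch²·Σt = 0.86²·1723283/25500 = 49.982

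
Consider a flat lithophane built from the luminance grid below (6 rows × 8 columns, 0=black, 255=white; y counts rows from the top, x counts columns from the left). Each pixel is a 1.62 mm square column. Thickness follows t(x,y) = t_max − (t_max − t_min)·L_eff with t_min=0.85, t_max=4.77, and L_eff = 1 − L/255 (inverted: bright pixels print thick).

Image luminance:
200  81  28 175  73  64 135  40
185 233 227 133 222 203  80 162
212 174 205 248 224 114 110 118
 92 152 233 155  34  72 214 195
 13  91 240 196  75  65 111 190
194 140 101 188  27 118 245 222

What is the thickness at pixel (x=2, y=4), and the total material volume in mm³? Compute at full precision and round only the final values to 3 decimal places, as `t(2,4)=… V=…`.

span = t_max - t_min = 4.77 - 0.85 = 3.920
L(2,4) = 240, L_eff = 1 - 240/255 = 0.058824 (inverted)
t(2,4) = 4.77 - 3.920·0.058824 = 4.539
Σt over all 6·8 pixels = 946982/6375 ≈ 148.5461961
V = pitch²·Σt = 1.62²·946982/6375 = 389.845

t(2,4)=4.539 V=389.845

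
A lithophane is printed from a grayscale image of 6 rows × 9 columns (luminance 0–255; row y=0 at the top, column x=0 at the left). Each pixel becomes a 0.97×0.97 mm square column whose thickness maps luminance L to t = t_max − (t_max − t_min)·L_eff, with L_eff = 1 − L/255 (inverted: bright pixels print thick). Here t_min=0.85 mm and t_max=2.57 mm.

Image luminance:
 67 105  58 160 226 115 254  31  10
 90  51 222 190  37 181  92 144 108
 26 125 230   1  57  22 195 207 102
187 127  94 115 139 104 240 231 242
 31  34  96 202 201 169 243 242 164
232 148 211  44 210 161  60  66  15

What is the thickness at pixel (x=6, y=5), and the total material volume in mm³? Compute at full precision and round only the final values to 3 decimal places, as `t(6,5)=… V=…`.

span = t_max - t_min = 2.57 - 0.85 = 1.720
L(6,5) = 60, L_eff = 1 - 60/255 = 0.764706 (inverted)
t(6,5) = 2.57 - 1.720·0.764706 = 1.255
Σt over all 6·9 pixels = 1197029/12750 ≈ 93.8846275
V = pitch²·Σt = 0.97²·1197029/12750 = 88.336

t(6,5)=1.255 V=88.336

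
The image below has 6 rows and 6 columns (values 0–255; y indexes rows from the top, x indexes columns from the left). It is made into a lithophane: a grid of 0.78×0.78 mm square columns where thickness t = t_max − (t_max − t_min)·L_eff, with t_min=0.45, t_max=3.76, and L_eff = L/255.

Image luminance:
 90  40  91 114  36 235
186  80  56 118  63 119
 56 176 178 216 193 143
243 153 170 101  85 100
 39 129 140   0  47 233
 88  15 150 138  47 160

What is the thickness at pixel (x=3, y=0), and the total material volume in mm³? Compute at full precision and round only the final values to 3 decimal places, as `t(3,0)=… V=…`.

span = t_max - t_min = 3.76 - 0.45 = 3.310
L(3,0) = 114, L_eff = 114/255 = 0.447059
t(3,0) = 3.76 - 3.310·0.447059 = 2.280
Σt over all 6·6 pixels = 513053/6375 ≈ 80.4789020
V = pitch²·Σt = 0.78²·513053/6375 = 48.963

t(3,0)=2.280 V=48.963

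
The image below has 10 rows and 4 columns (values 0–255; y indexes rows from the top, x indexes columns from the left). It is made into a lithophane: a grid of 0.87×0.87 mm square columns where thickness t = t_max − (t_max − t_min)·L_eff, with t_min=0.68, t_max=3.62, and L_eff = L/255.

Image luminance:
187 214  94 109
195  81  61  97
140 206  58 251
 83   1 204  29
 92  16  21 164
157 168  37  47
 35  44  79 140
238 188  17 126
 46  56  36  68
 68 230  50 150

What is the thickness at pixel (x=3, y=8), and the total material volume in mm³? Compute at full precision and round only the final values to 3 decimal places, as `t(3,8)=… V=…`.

t(3,8)=2.836 V=72.223

span = t_max - t_min = 3.62 - 0.68 = 2.940
L(3,8) = 68, L_eff = 68/255 = 0.266667
t(3,8) = 3.62 - 2.940·0.266667 = 2.836
Σt over all 10·4 pixels = 405533/4250 ≈ 95.4195294
V = pitch²·Σt = 0.87²·405533/4250 = 72.223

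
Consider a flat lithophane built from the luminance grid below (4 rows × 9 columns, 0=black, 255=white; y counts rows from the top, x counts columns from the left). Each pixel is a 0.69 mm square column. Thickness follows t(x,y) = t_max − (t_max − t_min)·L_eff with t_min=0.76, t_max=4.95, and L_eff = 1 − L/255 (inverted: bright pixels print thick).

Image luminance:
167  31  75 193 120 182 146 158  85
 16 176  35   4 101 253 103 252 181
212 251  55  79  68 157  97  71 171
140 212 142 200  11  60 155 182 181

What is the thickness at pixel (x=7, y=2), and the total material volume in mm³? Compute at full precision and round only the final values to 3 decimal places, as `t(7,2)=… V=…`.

span = t_max - t_min = 4.95 - 0.76 = 4.190
L(7,2) = 71, L_eff = 1 - 71/255 = 0.721569 (inverted)
t(7,2) = 4.95 - 4.190·0.721569 = 1.927
Σt over all 4·9 pixels = 446033/4250 ≈ 104.9489412
V = pitch²·Σt = 0.69²·446033/4250 = 49.966

t(7,2)=1.927 V=49.966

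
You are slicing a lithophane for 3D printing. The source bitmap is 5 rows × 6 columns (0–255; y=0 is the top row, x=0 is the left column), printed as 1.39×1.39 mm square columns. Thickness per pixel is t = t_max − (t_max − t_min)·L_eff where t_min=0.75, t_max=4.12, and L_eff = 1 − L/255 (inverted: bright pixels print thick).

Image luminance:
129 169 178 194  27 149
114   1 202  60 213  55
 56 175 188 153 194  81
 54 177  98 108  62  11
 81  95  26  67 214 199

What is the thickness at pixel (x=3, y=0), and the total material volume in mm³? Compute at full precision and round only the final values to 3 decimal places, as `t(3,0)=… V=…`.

span = t_max - t_min = 4.12 - 0.75 = 3.370
L(3,0) = 194, L_eff = 1 - 194/255 = 0.239216 (inverted)
t(3,0) = 4.12 - 3.370·0.239216 = 3.314
Σt over all 5·6 pixels = 88168/1275 ≈ 69.1513725
V = pitch²·Σt = 1.39²·88168/1275 = 133.607

t(3,0)=3.314 V=133.607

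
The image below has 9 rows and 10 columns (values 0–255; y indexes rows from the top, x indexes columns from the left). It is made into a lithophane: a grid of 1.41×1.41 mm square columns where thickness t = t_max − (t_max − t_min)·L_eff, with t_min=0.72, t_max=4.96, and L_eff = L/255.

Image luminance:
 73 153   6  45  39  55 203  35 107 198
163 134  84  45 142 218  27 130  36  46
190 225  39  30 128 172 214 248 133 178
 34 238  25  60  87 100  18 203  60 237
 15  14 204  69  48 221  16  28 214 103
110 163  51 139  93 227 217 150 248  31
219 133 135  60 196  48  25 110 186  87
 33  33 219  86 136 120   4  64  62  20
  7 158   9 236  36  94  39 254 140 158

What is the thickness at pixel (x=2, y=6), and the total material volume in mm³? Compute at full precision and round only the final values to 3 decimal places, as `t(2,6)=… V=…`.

t(2,6)=2.715 V=556.058

span = t_max - t_min = 4.96 - 0.72 = 4.240
L(2,6) = 135, L_eff = 135/255 = 0.529412
t(2,6) = 4.96 - 4.240·0.529412 = 2.715
Σt over all 9·10 pixels = 594348/2125 ≈ 279.6931765
V = pitch²·Σt = 1.41²·594348/2125 = 556.058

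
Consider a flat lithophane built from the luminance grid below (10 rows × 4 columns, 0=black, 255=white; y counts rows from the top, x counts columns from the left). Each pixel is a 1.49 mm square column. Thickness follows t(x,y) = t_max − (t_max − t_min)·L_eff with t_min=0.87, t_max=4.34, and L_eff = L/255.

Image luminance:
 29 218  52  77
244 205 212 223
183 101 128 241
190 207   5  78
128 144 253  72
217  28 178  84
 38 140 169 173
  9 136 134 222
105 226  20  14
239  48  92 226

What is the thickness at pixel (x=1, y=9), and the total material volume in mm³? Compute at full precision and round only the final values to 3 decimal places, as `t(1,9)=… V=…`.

t(1,9)=3.687 V=219.613

span = t_max - t_min = 4.34 - 0.87 = 3.470
L(1,9) = 48, L_eff = 48/255 = 0.188235
t(1,9) = 4.34 - 3.470·0.188235 = 3.687
Σt over all 10·4 pixels = 630616/6375 ≈ 98.9201569
V = pitch²·Σt = 1.49²·630616/6375 = 219.613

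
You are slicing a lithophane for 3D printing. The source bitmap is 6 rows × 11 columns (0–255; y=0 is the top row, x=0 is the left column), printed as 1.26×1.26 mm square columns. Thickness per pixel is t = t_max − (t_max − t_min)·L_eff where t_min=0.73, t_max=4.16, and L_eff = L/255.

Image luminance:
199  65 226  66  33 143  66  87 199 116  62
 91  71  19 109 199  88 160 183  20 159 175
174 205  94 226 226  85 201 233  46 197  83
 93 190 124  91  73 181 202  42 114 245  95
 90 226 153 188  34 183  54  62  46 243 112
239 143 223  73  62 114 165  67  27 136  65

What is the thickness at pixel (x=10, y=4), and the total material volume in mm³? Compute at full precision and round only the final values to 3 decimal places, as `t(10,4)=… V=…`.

t(10,4)=2.653 V=255.209

span = t_max - t_min = 4.16 - 0.73 = 3.430
L(10,4) = 112, L_eff = 112/255 = 0.439216
t(10,4) = 4.16 - 3.430·0.439216 = 2.653
Σt over all 6·11 pixels = 4099157/25500 ≈ 160.7512549
V = pitch²·Σt = 1.26²·4099157/25500 = 255.209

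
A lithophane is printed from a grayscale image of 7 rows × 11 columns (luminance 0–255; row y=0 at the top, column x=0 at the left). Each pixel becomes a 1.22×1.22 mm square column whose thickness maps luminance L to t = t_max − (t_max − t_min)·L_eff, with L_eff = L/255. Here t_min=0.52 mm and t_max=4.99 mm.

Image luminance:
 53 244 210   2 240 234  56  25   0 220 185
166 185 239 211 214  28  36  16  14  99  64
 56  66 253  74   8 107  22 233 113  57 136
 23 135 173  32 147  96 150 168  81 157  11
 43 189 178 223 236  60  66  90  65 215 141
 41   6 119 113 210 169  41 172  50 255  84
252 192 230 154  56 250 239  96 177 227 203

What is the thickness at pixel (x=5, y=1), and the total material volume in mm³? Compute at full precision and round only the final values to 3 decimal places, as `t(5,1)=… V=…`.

t(5,1)=4.499 V=314.085

span = t_max - t_min = 4.99 - 0.52 = 4.470
L(5,1) = 28, L_eff = 28/255 = 0.109804
t(5,1) = 4.99 - 4.470·0.109804 = 4.499
Σt over all 7·11 pixels = 896843/4250 ≈ 211.0218824
V = pitch²·Σt = 1.22²·896843/4250 = 314.085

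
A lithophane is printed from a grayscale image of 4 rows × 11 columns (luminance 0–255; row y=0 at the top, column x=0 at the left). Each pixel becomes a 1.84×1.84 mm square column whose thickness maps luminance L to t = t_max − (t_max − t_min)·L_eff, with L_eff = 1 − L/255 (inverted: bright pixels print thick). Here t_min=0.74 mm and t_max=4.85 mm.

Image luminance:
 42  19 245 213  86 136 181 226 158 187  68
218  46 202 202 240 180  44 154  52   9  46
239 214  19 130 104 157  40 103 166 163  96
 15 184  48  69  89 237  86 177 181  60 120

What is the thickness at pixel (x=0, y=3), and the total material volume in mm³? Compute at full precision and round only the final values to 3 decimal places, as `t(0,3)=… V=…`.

span = t_max - t_min = 4.85 - 0.74 = 4.110
L(0,3) = 15, L_eff = 1 - 15/255 = 0.941176 (inverted)
t(0,3) = 4.85 - 4.110·0.941176 = 0.982
Σt over all 4·11 pixels = 1050947/8500 ≈ 123.6408235
V = pitch²·Σt = 1.84²·1050947/8500 = 418.598

t(0,3)=0.982 V=418.598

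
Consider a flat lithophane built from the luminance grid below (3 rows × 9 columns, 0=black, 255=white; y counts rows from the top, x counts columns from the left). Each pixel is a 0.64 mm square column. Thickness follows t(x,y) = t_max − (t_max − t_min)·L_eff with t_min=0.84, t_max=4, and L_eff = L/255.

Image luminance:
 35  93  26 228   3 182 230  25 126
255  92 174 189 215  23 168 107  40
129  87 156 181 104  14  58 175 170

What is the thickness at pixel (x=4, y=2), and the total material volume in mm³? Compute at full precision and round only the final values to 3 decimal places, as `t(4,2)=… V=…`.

span = t_max - t_min = 4 - 0.84 = 3.160
L(4,2) = 104, L_eff = 104/255 = 0.407843
t(4,2) = 4 - 3.160·0.407843 = 2.711
Σt over all 3·9 pixels = 28599/425 ≈ 67.2917647
V = pitch²·Σt = 0.64²·28599/425 = 27.563

t(4,2)=2.711 V=27.563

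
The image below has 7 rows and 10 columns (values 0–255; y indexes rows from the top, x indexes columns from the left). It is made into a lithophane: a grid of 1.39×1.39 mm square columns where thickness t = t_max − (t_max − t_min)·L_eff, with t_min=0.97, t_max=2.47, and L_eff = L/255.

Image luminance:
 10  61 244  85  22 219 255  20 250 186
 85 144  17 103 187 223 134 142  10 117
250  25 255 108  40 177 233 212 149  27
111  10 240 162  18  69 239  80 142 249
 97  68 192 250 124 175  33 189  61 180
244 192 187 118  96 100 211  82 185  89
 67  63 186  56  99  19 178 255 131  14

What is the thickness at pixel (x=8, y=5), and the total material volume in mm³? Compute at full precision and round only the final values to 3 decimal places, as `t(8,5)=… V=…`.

span = t_max - t_min = 2.47 - 0.97 = 1.500
L(8,5) = 185, L_eff = 185/255 = 0.725490
t(8,5) = 2.47 - 1.500·0.725490 = 1.382
Σt over all 7·10 pixels = 10071/85 ≈ 118.4823529
V = pitch²·Σt = 1.39²·10071/85 = 228.920

t(8,5)=1.382 V=228.920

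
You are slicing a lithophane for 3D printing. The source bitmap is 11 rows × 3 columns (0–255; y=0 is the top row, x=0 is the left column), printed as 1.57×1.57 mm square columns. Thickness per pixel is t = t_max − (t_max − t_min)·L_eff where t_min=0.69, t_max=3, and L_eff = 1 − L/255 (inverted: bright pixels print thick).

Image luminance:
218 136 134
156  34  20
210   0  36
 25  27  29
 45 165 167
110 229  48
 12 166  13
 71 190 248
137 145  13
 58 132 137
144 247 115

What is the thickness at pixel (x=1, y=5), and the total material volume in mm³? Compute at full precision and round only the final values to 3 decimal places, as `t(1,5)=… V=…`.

t(1,5)=2.764 V=136.890

span = t_max - t_min = 3 - 0.69 = 2.310
L(1,5) = 229, L_eff = 1 - 229/255 = 0.101961 (inverted)
t(1,5) = 3 - 2.310·0.101961 = 2.764
Σt over all 11·3 pixels = 236027/4250 ≈ 55.5357647
V = pitch²·Σt = 1.57²·236027/4250 = 136.890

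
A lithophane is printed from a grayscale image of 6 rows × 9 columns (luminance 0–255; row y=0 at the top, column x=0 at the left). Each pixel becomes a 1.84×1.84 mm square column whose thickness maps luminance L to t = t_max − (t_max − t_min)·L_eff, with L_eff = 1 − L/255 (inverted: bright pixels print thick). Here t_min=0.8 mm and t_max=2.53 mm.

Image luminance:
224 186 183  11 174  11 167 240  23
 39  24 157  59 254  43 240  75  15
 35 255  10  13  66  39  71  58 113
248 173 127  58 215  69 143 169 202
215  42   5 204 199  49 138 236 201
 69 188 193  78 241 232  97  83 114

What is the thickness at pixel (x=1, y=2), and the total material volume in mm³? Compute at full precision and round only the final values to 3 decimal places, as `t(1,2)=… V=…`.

t(1,2)=2.530 V=301.827

span = t_max - t_min = 2.53 - 0.8 = 1.730
L(1,2) = 255, L_eff = 1 - 255/255 = 0.000000 (inverted)
t(1,2) = 2.53 - 1.730·0.000000 = 2.530
Σt over all 6·9 pixels = 2273329/25500 ≈ 89.1501569
V = pitch²·Σt = 1.84²·2273329/25500 = 301.827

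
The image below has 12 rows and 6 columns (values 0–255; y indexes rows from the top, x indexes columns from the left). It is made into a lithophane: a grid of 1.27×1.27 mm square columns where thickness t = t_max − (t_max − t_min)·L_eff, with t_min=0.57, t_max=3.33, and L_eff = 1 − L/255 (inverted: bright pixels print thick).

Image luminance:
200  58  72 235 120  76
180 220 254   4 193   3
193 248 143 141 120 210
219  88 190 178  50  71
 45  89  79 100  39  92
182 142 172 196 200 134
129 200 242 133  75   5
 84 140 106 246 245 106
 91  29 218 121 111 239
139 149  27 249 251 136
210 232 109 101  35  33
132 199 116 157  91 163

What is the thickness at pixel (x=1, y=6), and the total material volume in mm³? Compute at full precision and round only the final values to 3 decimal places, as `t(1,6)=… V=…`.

span = t_max - t_min = 3.33 - 0.57 = 2.760
L(1,6) = 200, L_eff = 1 - 200/255 = 0.215686 (inverted)
t(1,6) = 3.33 - 2.760·0.215686 = 2.735
Σt over all 12·6 pixels = 63373/425 ≈ 149.1129412
V = pitch²·Σt = 1.27²·63373/425 = 240.504

t(1,6)=2.735 V=240.504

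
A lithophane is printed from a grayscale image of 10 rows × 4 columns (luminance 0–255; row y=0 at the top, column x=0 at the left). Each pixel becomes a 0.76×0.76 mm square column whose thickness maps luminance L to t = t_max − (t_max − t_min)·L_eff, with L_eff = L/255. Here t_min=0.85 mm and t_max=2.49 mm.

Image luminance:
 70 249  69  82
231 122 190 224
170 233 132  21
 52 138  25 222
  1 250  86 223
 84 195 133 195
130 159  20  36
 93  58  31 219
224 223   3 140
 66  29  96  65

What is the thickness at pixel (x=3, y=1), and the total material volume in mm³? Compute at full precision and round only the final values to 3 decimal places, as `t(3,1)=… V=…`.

span = t_max - t_min = 2.49 - 0.85 = 1.640
L(3,1) = 224, L_eff = 224/255 = 0.878431
t(3,1) = 2.49 - 1.640·0.878431 = 1.049
Σt over all 10·4 pixels = 143467/2125 ≈ 67.5138824
V = pitch²·Σt = 0.76²·143467/2125 = 38.996

t(3,1)=1.049 V=38.996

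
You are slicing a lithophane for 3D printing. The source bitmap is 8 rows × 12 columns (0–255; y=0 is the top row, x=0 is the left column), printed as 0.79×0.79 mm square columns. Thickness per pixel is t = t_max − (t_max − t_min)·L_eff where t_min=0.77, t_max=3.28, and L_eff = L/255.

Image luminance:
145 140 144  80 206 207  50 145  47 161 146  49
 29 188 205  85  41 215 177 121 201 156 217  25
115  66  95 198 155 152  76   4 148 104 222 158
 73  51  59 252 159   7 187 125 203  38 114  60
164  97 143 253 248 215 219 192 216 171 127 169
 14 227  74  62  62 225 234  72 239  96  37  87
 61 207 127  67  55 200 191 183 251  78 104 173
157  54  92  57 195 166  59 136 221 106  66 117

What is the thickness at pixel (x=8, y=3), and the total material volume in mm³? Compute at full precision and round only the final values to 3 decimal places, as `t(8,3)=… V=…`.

t(8,3)=1.282 V=118.088

span = t_max - t_min = 3.28 - 0.77 = 2.510
L(8,3) = 203, L_eff = 203/255 = 0.796078
t(8,3) = 3.28 - 2.510·0.796078 = 1.282
Σt over all 8·12 pixels = 283819/1500 ≈ 189.2126667
V = pitch²·Σt = 0.79²·283819/1500 = 118.088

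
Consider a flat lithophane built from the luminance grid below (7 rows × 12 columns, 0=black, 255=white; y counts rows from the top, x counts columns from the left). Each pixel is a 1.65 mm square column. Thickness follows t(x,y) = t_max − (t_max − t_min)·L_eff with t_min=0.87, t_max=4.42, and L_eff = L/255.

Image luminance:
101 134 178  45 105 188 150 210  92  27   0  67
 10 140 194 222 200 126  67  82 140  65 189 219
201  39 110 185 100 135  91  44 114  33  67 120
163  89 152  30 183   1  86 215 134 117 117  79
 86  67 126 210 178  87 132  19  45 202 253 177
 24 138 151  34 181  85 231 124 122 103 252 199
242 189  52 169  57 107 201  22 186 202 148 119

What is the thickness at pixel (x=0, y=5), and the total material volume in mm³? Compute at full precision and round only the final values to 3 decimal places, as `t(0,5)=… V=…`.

span = t_max - t_min = 4.42 - 0.87 = 3.550
L(0,5) = 24, L_eff = 24/255 = 0.094118
t(0,5) = 4.42 - 3.550·0.094118 = 4.086
Σt over all 7·12 pixels = 95811/425 ≈ 225.4376471
V = pitch²·Σt = 1.65²·95811/425 = 613.754

t(0,5)=4.086 V=613.754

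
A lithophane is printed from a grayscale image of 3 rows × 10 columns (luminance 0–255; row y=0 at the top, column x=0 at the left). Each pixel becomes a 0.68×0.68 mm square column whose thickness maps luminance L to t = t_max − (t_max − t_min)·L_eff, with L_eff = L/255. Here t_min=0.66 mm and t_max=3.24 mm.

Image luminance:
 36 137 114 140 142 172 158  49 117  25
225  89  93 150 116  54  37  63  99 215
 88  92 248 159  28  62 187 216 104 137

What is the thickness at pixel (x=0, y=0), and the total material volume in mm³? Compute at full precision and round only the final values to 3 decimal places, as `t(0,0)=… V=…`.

t(0,0)=2.876 V=28.328

span = t_max - t_min = 3.24 - 0.66 = 2.580
L(0,0) = 36, L_eff = 36/255 = 0.141176
t(0,0) = 3.24 - 2.580·0.141176 = 2.876
Σt over all 3·10 pixels = 130182/2125 ≈ 61.2621176
V = pitch²·Σt = 0.68²·130182/2125 = 28.328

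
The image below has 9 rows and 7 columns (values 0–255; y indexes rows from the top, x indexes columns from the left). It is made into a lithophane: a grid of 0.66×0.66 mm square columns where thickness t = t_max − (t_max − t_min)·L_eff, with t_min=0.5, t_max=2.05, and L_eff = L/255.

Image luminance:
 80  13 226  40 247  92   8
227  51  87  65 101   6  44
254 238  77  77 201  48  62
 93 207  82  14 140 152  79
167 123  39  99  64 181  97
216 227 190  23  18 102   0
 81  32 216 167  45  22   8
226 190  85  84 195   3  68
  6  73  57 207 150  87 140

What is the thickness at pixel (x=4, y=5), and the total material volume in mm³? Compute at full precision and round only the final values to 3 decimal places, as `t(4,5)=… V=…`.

span = t_max - t_min = 2.05 - 0.5 = 1.550
L(4,5) = 18, L_eff = 18/255 = 0.070588
t(4,5) = 2.05 - 1.550·0.070588 = 1.941
Σt over all 9·7 pixels = 37583/425 ≈ 88.4305882
V = pitch²·Σt = 0.66²·37583/425 = 38.520

t(4,5)=1.941 V=38.520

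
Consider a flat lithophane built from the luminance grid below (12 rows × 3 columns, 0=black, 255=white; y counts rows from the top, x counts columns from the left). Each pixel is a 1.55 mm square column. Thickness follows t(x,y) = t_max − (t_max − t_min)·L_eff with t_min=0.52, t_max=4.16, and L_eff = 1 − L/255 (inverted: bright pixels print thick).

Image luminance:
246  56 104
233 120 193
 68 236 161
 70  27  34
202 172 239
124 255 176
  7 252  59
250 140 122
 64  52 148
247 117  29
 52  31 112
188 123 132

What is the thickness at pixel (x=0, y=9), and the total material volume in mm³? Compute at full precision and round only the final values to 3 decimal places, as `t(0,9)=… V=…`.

t(0,9)=4.046 V=210.995

span = t_max - t_min = 4.16 - 0.52 = 3.640
L(0,9) = 247, L_eff = 1 - 247/255 = 0.031373 (inverted)
t(0,9) = 4.16 - 3.640·0.031373 = 4.046
Σt over all 12·3 pixels = 559871/6375 ≈ 87.8229020
V = pitch²·Σt = 1.55²·559871/6375 = 210.995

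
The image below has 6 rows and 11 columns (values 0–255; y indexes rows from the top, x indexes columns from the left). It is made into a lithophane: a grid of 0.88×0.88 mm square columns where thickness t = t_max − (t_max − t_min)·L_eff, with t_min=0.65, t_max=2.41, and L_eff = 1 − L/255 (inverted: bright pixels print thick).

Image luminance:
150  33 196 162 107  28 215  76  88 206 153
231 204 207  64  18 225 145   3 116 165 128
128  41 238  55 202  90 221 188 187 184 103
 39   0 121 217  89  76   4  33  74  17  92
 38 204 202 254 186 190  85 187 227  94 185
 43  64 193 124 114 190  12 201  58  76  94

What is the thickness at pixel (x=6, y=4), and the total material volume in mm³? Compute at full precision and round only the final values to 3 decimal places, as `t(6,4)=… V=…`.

t(6,4)=1.237 V=77.798

span = t_max - t_min = 2.41 - 0.65 = 1.760
L(6,4) = 85, L_eff = 1 - 85/255 = 0.666667 (inverted)
t(6,4) = 2.41 - 1.760·0.666667 = 1.237
Σt over all 6·11 pixels = 85393/850 ≈ 100.4623529
V = pitch²·Σt = 0.88²·85393/850 = 77.798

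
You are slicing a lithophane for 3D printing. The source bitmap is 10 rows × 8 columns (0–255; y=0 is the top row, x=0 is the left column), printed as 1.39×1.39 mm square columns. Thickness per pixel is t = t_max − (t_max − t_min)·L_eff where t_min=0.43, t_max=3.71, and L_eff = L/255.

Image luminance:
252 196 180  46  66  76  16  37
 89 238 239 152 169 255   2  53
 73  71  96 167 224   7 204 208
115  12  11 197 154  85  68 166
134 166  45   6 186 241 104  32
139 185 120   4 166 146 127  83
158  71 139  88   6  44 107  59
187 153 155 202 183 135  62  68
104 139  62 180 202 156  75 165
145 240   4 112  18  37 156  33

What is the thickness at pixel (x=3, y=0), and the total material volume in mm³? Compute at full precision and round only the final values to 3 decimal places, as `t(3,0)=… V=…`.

span = t_max - t_min = 3.71 - 0.43 = 3.280
L(3,0) = 46, L_eff = 46/255 = 0.180392
t(3,0) = 3.71 - 3.280·0.180392 = 3.118
Σt over all 10·8 pixels = 372318/2125 ≈ 175.2084706
V = pitch²·Σt = 1.39²·372318/2125 = 338.520

t(3,0)=3.118 V=338.520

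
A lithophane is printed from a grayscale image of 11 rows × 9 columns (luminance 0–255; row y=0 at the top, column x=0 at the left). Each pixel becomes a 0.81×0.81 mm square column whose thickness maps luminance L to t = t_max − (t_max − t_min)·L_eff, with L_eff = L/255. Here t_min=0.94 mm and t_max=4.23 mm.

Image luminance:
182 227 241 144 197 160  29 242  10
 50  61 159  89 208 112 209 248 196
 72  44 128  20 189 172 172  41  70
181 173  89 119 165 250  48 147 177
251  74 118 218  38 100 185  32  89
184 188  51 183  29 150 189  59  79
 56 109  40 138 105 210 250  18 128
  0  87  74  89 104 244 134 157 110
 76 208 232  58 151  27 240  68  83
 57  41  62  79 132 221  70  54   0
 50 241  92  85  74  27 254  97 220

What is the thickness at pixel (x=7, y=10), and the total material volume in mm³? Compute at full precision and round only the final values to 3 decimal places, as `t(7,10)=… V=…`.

t(7,10)=2.979 V=170.720

span = t_max - t_min = 4.23 - 0.94 = 3.290
L(7,10) = 97, L_eff = 97/255 = 0.380392
t(7,10) = 4.23 - 3.290·0.380392 = 2.979
Σt over all 11·9 pixels = 265409/1020 ≈ 260.2049020
V = pitch²·Σt = 0.81²·265409/1020 = 170.720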